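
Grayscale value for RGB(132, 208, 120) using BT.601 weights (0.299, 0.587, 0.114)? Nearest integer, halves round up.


Gray = 0.299×R + 0.587×G + 0.114×B
Gray = 0.299×132 + 0.587×208 + 0.114×120
Gray = 39.468 + 122.096 + 13.680
Gray = 175.244 → round half up → 175
Gray = 175


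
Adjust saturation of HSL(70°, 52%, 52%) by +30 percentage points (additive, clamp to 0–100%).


Original S = 52%
Adjustment = +30 percentage points
New S = 52 + (30) = 82
Clamp to [0, 100] → 82
= HSL(70°, 82%, 52%)


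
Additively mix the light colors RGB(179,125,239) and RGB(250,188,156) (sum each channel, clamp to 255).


Additive: each channel = min(255, C₁+C₂)
R: 179+250 = 429 → 255
G: 125+188 = 313 → 255
B: 239+156 = 395 → 255
= RGB(255, 255, 255)


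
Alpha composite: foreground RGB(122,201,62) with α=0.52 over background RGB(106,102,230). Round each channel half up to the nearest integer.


C = α×F + (1-α)×B, with 1-α = 0.48
R: 0.52×122 + 0.48×106 = 63.44 + 50.88 = 114.32 → 114
G: 0.52×201 + 0.48×102 = 104.52 + 48.96 = 153.48 → 153
B: 0.52×62 + 0.48×230 = 32.24 + 110.40 = 142.64 → 143
= RGB(114, 153, 143)


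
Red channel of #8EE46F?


Color: #8EE46F
R = 8E = 142
G = E4 = 228
B = 6F = 111
Red = 142


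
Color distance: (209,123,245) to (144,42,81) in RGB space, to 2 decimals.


d = √[(R₁-R₂)² + (G₁-G₂)² + (B₁-B₂)²]
d = √[(209-144)² + (123-42)² + (245-81)²]
d = √[4225 + 6561 + 26896]
d = √37682
d ≈ 194.12


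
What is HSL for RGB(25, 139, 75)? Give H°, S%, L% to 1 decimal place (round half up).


Normalize: R'=25/255≈0.0980, G'=139/255≈0.5451, B'=75/255≈0.2941
Max=139/255, Min=25/255, Δ=Max-Min=114/255
L = (Max+Min)/2 = (139+25)/510 = 164/510 = 0.32156… → L = 32.2%
L ≤ 0.5 → S = Δ/(Max+Min) = 114/(139+25) = 114/164 = 0.69512… → S = 69.5%
(the 1/255 factors cancel in S and H, so raw channel differences can be used)
Max is G' → H = 60 × ((B-R)/Δ + 2) = 60 × ((75-25)/114 + 2)
  50/114 + 2 = 0.4385… + 2 = 2.4385…
  H = 60 × 2.4385… = 146.315…° → H = 146.3°
= HSL(146.3°, 69.5%, 32.2%)


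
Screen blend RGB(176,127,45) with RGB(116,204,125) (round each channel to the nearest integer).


Screen: C = 255 - (255-A)×(255-B)/255, rounded to nearest integer
R: 255 - (255-176)×(255-116)/255 = 255 - 10981/255 ≈ 255 - 43.063 = 211.937 → 212
G: 255 - (255-127)×(255-204)/255 = 255 - 6528/255 ≈ 255 - 25.600 = 229.400 → 229
B: 255 - (255-45)×(255-125)/255 = 255 - 27300/255 ≈ 255 - 107.059 = 147.941 → 148
= RGB(212, 229, 148)


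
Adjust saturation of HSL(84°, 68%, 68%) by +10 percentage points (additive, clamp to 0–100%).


Original S = 68%
Adjustment = +10 percentage points
New S = 68 + (10) = 78
Clamp to [0, 100] → 78
= HSL(84°, 78%, 68%)


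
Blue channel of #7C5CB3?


Color: #7C5CB3
R = 7C = 124
G = 5C = 92
B = B3 = 179
Blue = 179


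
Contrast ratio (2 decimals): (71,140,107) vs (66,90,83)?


Linearize each sRGB channel c=v/255: c/12.92 if c ≤ 0.04045 else ((c+0.055)/1.055)^2.4
L = 0.2126×R_lin + 0.7152×G_lin + 0.0722×B_lin
Color 1 (71,140,107):
  R=71: 71/255≈0.2784 > 0.04045 → ((0.2784+0.055)/1.055)^2.4 ≈ 0.06301
  G=140: 140/255≈0.5490 > 0.04045 → ((0.5490+0.055)/1.055)^2.4 ≈ 0.26225
  B=107: 107/255≈0.4196 > 0.04045 → ((0.4196+0.055)/1.055)^2.4 ≈ 0.14703
  L1 = 0.2126×0.06301 + 0.7152×0.26225 + 0.0722×0.14703 ≈ 0.21157
Color 2 (66,90,83):
  R=66: 66/255≈0.2588 > 0.04045 → ((0.2588+0.055)/1.055)^2.4 ≈ 0.05448
  G=90: 90/255≈0.3529 > 0.04045 → ((0.3529+0.055)/1.055)^2.4 ≈ 0.10224
  B=83: 83/255≈0.3255 > 0.04045 → ((0.3255+0.055)/1.055)^2.4 ≈ 0.08650
  L2 = 0.2126×0.05448 + 0.7152×0.10224 + 0.0722×0.08650 ≈ 0.09095
Lighter = 0.21157, Darker = 0.09095
Ratio = (L_lighter + 0.05) / (L_darker + 0.05)
Ratio = (0.21157 + 0.05) / (0.09095 + 0.05) = 0.26157 / 0.14095 ≈ 1.8558
Ratio ≈ 1.86:1


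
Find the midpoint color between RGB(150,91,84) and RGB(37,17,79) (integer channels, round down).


Midpoint: each channel = ⌊(C₁+C₂)/2⌋
R: ⌊(150+37)/2⌋ = 93
G: ⌊(91+17)/2⌋ = 54
B: ⌊(84+79)/2⌋ = 81
= RGB(93, 54, 81)


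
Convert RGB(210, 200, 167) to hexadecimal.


R = 210 → D2 (hex)
G = 200 → C8 (hex)
B = 167 → A7 (hex)
Hex = #D2C8A7


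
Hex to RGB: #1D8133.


1D → 29 (R)
81 → 129 (G)
33 → 51 (B)
= RGB(29, 129, 51)


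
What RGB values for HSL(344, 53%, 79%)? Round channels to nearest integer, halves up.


H=344°, S=0.53, L=0.79
C = (1-|2L-1|)×S = (1-|0.58|)×0.53 = 0.2226
H' = H/60 = 344/60 ≈ 5.7333; X = C×(1-|H' mod 2 - 1|) = 0.05936
m = L - C/2 = 0.79 - 0.1113 = 0.6787
Sector ⌊H'⌋ = 5 → (R',G',B') = (0.2226, 0.0, 0.05936)
RGB = ((R'+m)×255, (G'+m)×255, (B'+m)×255) = (229.8315, 173.0685, 188.2053)
Round half up → RGB(230, 173, 188)


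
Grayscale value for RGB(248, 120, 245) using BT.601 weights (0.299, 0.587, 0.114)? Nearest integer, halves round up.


Gray = 0.299×R + 0.587×G + 0.114×B
Gray = 0.299×248 + 0.587×120 + 0.114×245
Gray = 74.152 + 70.440 + 27.930
Gray = 172.522 → round half up → 173
Gray = 173


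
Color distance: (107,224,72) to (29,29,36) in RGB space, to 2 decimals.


d = √[(R₁-R₂)² + (G₁-G₂)² + (B₁-B₂)²]
d = √[(107-29)² + (224-29)² + (72-36)²]
d = √[6084 + 38025 + 1296]
d = √45405
d ≈ 213.08


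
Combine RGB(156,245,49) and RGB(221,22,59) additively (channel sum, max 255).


Additive: each channel = min(255, C₁+C₂)
R: 156+221 = 377 → 255
G: 245+22 = 267 → 255
B: 49+59 = 108 → 108
= RGB(255, 255, 108)


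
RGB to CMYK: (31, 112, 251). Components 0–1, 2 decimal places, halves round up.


R'=31/255≈0.1216, G'=112/255≈0.4392, B'=251/255≈0.9843
K = 1 - max(R',G',B') = 1 - 251/255 = 4/255 = 0.01568… → 0.02
(1-R'-K)/(1-K) simplifies to (max-R)/max with max = 251:
C = (251-31)/251 = 220/251 = 0.87649… → 0.88
M = (251-112)/251 = 139/251 = 0.55378… → 0.55
Y = (251-251)/251 = 0/251 = 0 → 0.00
= CMYK(0.88, 0.55, 0.00, 0.02)


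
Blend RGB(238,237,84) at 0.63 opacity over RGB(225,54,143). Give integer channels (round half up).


C = α×F + (1-α)×B, with 1-α = 0.37
R: 0.63×238 + 0.37×225 = 149.94 + 83.25 = 233.19 → 233
G: 0.63×237 + 0.37×54 = 149.31 + 19.98 = 169.29 → 169
B: 0.63×84 + 0.37×143 = 52.92 + 52.91 = 105.83 → 106
= RGB(233, 169, 106)


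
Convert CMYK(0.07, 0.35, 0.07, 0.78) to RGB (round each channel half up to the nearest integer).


R = 255 × (1-C) × (1-K) = 255 × 0.93 × 0.22 = 52.173 → 52
G = 255 × (1-M) × (1-K) = 255 × 0.65 × 0.22 = 36.465 → 36
B = 255 × (1-Y) × (1-K) = 255 × 0.93 × 0.22 = 52.173 → 52
= RGB(52, 36, 52)


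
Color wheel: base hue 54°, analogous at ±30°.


Base hue: 54°
Left analog: (54 - 30) mod 360 = 24°
Right analog: (54 + 30) mod 360 = 84°
Analogous hues = 24° and 84°


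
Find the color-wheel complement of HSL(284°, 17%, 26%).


Complement = opposite side of color wheel = hue + 180°
H' = (284 + 180) mod 360 = 104°
S and L unchanged.
= HSL(104°, 17%, 26%)


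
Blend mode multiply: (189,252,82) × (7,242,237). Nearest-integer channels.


Multiply: C = A×B/255, rounded to nearest integer
R: 189×7/255 = 1323/255 ≈ 5.188 → 5
G: 252×242/255 = 60984/255 ≈ 239.153 → 239
B: 82×237/255 = 19434/255 ≈ 76.212 → 76
= RGB(5, 239, 76)


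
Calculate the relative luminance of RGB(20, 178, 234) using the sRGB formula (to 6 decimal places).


Linearize each channel (sRGB transfer function): c = v/255; c_lin = c/12.92 if c ≤ 0.04045, else ((c+0.055)/1.055)^2.4
  R: 20/255 ≈ 0.078431 > 0.04045 → ((0.078431+0.055)/1.055)^2.4 ≈ 0.006995
  G: 178/255 ≈ 0.698039 > 0.04045 → ((0.698039+0.055)/1.055)^2.4 ≈ 0.445201
  B: 234/255 ≈ 0.917647 > 0.04045 → ((0.917647+0.055)/1.055)^2.4 ≈ 0.822786
R_lin = 0.006995, G_lin = 0.445201, B_lin = 0.822786
L = 0.2126×R + 0.7152×G + 0.0722×B
L = 0.2126×0.006995 + 0.7152×0.445201 + 0.0722×0.822786
L ≈ 0.379300


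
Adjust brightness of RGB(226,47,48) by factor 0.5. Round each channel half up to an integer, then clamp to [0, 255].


Multiply each channel by 0.5, round half up, clamp to [0, 255]
R: 226×0.5 = 113
G: 47×0.5 = 23.5 → round → 24
B: 48×0.5 = 24
= RGB(113, 24, 24)


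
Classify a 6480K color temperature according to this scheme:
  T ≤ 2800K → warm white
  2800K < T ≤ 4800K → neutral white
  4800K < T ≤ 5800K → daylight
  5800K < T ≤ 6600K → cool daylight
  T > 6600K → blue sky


Temperature: 6480K
5800K < 6480K ≤ 6600K → cool daylight
Classification: cool daylight


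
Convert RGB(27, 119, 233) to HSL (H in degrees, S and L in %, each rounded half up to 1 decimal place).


Normalize: R'=27/255≈0.1059, G'=119/255≈0.4667, B'=233/255≈0.9137
Max=233/255, Min=27/255, Δ=Max-Min=206/255
L = (Max+Min)/2 = (233+27)/510 = 260/510 = 0.50980… → L = 51.0%
L > 0.5 → S = Δ/(2-Max-Min) = 206/(510-233-27) = 206/250 = 0.824 → S = 82.4%
(the 1/255 factors cancel in S and H, so raw channel differences can be used)
Max is B' → H = 60 × ((R-G)/Δ + 4) = 60 × ((27-119)/206 + 4)
  -92/206 + 4 = -0.4466… + 4 = 3.5533…
  H = 60 × 3.5533… = 213.203…° → H = 213.2°
= HSL(213.2°, 82.4%, 51.0%)


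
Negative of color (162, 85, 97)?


Invert: (255-R, 255-G, 255-B)
R: 255-162 = 93
G: 255-85 = 170
B: 255-97 = 158
= RGB(93, 170, 158)


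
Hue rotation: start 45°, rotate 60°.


New hue = (H + rotation) mod 360
New hue = (45 + 60) mod 360
= 105 mod 360
= 105°


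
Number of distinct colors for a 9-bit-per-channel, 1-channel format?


Total bits = 9 bits/channel × 1 channels = 9 bits
Distinct colors = 2^9
= 512 colors


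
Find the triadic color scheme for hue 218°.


Triadic: equally spaced at 120° intervals
H1 = 218°
H2 = (218 + 120) mod 360 = 338°
H3 = (218 + 240) mod 360 = 98°
Triadic = 218°, 338°, 98°


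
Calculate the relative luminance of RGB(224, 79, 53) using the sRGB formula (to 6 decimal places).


Linearize each channel (sRGB transfer function): c = v/255; c_lin = c/12.92 if c ≤ 0.04045, else ((c+0.055)/1.055)^2.4
  R: 224/255 ≈ 0.878431 > 0.04045 → ((0.878431+0.055)/1.055)^2.4 ≈ 0.745404
  G: 79/255 ≈ 0.309804 > 0.04045 → ((0.309804+0.055)/1.055)^2.4 ≈ 0.078187
  B: 53/255 ≈ 0.207843 > 0.04045 → ((0.207843+0.055)/1.055)^2.4 ≈ 0.035601
R_lin = 0.745404, G_lin = 0.078187, B_lin = 0.035601
L = 0.2126×R + 0.7152×G + 0.0722×B
L = 0.2126×0.745404 + 0.7152×0.078187 + 0.0722×0.035601
L ≈ 0.216963


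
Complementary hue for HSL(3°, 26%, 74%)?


Complement = opposite side of color wheel = hue + 180°
H' = (3 + 180) mod 360 = 183°
S and L unchanged.
= HSL(183°, 26%, 74%)


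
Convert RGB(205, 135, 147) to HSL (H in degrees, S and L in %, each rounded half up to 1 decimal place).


Normalize: R'=205/255≈0.8039, G'=135/255≈0.5294, B'=147/255≈0.5765
Max=205/255, Min=135/255, Δ=Max-Min=70/255
L = (Max+Min)/2 = (205+135)/510 = 340/510 = 0.66666… → L = 66.7%
L > 0.5 → S = Δ/(2-Max-Min) = 70/(510-205-135) = 70/170 = 0.41176… → S = 41.2%
(the 1/255 factors cancel in S and H, so raw channel differences can be used)
Max is R' → H = 60 × (((G-B)/Δ) mod 6) = 60 × (((135-147)/70) mod 6)
  (-12)/70 = -0.1714…; negative, so add 6 → 5.8285…
  H = 60 × 5.8285… = 349.714…° → H = 349.7°
= HSL(349.7°, 41.2%, 66.7%)


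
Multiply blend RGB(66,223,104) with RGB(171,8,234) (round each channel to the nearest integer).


Multiply: C = A×B/255, rounded to nearest integer
R: 66×171/255 = 11286/255 ≈ 44.259 → 44
G: 223×8/255 = 1784/255 ≈ 6.996 → 7
B: 104×234/255 = 24336/255 ≈ 95.435 → 95
= RGB(44, 7, 95)


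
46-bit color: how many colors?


Colors = 2^bits = 2^46
= 70,368,744,177,664 colors


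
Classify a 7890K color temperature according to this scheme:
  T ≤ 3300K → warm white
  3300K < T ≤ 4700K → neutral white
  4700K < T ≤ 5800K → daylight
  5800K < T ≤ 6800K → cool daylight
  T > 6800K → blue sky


Temperature: 7890K
7890K > 6800K → blue sky
Classification: blue sky


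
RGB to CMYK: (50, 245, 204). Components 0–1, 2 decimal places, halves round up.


R'=50/255≈0.1961, G'=245/255≈0.9608, B'=204/255≈0.8000
K = 1 - max(R',G',B') = 1 - 245/255 = 10/255 = 0.03921… → 0.04
(1-R'-K)/(1-K) simplifies to (max-R)/max with max = 245:
C = (245-50)/245 = 195/245 = 0.79591… → 0.80
M = (245-245)/245 = 0/245 = 0 → 0.00
Y = (245-204)/245 = 41/245 = 0.16734… → 0.17
= CMYK(0.80, 0.00, 0.17, 0.04)


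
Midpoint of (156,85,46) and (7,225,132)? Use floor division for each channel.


Midpoint: each channel = ⌊(C₁+C₂)/2⌋
R: ⌊(156+7)/2⌋ = 81
G: ⌊(85+225)/2⌋ = 155
B: ⌊(46+132)/2⌋ = 89
= RGB(81, 155, 89)


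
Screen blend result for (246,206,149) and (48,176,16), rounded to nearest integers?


Screen: C = 255 - (255-A)×(255-B)/255, rounded to nearest integer
R: 255 - (255-246)×(255-48)/255 = 255 - 1863/255 ≈ 255 - 7.306 = 247.694 → 248
G: 255 - (255-206)×(255-176)/255 = 255 - 3871/255 ≈ 255 - 15.180 = 239.820 → 240
B: 255 - (255-149)×(255-16)/255 = 255 - 25334/255 ≈ 255 - 99.349 = 155.651 → 156
= RGB(248, 240, 156)


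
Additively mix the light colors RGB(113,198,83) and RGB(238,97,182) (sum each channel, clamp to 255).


Additive: each channel = min(255, C₁+C₂)
R: 113+238 = 351 → 255
G: 198+97 = 295 → 255
B: 83+182 = 265 → 255
= RGB(255, 255, 255)


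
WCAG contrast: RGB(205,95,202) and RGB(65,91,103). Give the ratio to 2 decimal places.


Linearize each sRGB channel c=v/255: c/12.92 if c ≤ 0.04045 else ((c+0.055)/1.055)^2.4
L = 0.2126×R_lin + 0.7152×G_lin + 0.0722×B_lin
Color 1 (205,95,202):
  R=205: 205/255≈0.8039 > 0.04045 → ((0.8039+0.055)/1.055)^2.4 ≈ 0.61050
  G=95: 95/255≈0.3725 > 0.04045 → ((0.3725+0.055)/1.055)^2.4 ≈ 0.11444
  B=202: 202/255≈0.7922 > 0.04045 → ((0.7922+0.055)/1.055)^2.4 ≈ 0.59062
  L1 = 0.2126×0.61050 + 0.7152×0.11444 + 0.0722×0.59062 ≈ 0.25428
Color 2 (65,91,103):
  R=65: 65/255≈0.2549 > 0.04045 → ((0.2549+0.055)/1.055)^2.4 ≈ 0.05286
  G=91: 91/255≈0.3569 > 0.04045 → ((0.3569+0.055)/1.055)^2.4 ≈ 0.10462
  B=103: 103/255≈0.4039 > 0.04045 → ((0.4039+0.055)/1.055)^2.4 ≈ 0.13563
  L2 = 0.2126×0.05286 + 0.7152×0.10462 + 0.0722×0.13563 ≈ 0.09585
Lighter = 0.25428, Darker = 0.09585
Ratio = (L_lighter + 0.05) / (L_darker + 0.05)
Ratio = (0.25428 + 0.05) / (0.09585 + 0.05) = 0.30428 / 0.14585 ≈ 2.0862
Ratio ≈ 2.09:1


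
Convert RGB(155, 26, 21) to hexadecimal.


R = 155 → 9B (hex)
G = 26 → 1A (hex)
B = 21 → 15 (hex)
Hex = #9B1A15


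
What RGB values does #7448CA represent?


74 → 116 (R)
48 → 72 (G)
CA → 202 (B)
= RGB(116, 72, 202)


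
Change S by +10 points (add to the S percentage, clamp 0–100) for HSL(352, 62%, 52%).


Original S = 62%
Adjustment = +10 percentage points
New S = 62 + (10) = 72
Clamp to [0, 100] → 72
= HSL(352°, 72%, 52%)


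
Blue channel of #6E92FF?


Color: #6E92FF
R = 6E = 110
G = 92 = 146
B = FF = 255
Blue = 255


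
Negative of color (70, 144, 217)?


Invert: (255-R, 255-G, 255-B)
R: 255-70 = 185
G: 255-144 = 111
B: 255-217 = 38
= RGB(185, 111, 38)


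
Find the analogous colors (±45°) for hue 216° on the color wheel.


Base hue: 216°
Left analog: (216 - 45) mod 360 = 171°
Right analog: (216 + 45) mod 360 = 261°
Analogous hues = 171° and 261°


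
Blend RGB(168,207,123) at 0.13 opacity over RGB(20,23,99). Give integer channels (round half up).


C = α×F + (1-α)×B, with 1-α = 0.87
R: 0.13×168 + 0.87×20 = 21.84 + 17.40 = 39.24 → 39
G: 0.13×207 + 0.87×23 = 26.91 + 20.01 = 46.92 → 47
B: 0.13×123 + 0.87×99 = 15.99 + 86.13 = 102.12 → 102
= RGB(39, 47, 102)


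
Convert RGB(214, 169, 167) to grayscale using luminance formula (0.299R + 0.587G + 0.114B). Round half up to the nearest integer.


Gray = 0.299×R + 0.587×G + 0.114×B
Gray = 0.299×214 + 0.587×169 + 0.114×167
Gray = 63.986 + 99.203 + 19.038
Gray = 182.227 → round half up → 182
Gray = 182


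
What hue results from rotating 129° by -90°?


New hue = (H + rotation) mod 360
New hue = (129 -90) mod 360
= 39 mod 360
= 39°


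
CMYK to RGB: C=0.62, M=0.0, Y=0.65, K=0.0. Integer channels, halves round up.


R = 255 × (1-C) × (1-K) = 255 × 0.38 × 1.00 = 96.9 → 97
G = 255 × (1-M) × (1-K) = 255 × 1.00 × 1.00 = 255
B = 255 × (1-Y) × (1-K) = 255 × 0.35 × 1.00 = 89.25 → 89
= RGB(97, 255, 89)


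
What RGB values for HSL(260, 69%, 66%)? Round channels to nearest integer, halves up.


H=260°, S=0.69, L=0.66
C = (1-|2L-1|)×S = (1-|0.32|)×0.69 = 0.4692
H' = H/60 = 260/60 ≈ 4.3333; X = C×(1-|H' mod 2 - 1|) = 0.1564
m = L - C/2 = 0.66 - 0.2346 = 0.4254
Sector ⌊H'⌋ = 4 → (R',G',B') = (0.1564, 0.0, 0.4692)
RGB = ((R'+m)×255, (G'+m)×255, (B'+m)×255) = (148.359, 108.477, 228.123)
Round half up → RGB(148, 108, 228)


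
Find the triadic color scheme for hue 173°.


Triadic: equally spaced at 120° intervals
H1 = 173°
H2 = (173 + 120) mod 360 = 293°
H3 = (173 + 240) mod 360 = 53°
Triadic = 173°, 293°, 53°


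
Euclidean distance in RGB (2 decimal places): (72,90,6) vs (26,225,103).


d = √[(R₁-R₂)² + (G₁-G₂)² + (B₁-B₂)²]
d = √[(72-26)² + (90-225)² + (6-103)²]
d = √[2116 + 18225 + 9409]
d = √29750
d ≈ 172.48


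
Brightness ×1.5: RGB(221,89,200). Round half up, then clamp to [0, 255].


Multiply each channel by 1.5, round half up, clamp to [0, 255]
R: 221×1.5 = 331.5 → round → 332 → clamp → 255
G: 89×1.5 = 133.5 → round → 134
B: 200×1.5 = 300 → clamp → 255
= RGB(255, 134, 255)


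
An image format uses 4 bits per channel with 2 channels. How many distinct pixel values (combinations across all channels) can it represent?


Total bits = 4 bits/channel × 2 channels = 8 bits
Distinct pixel values = 2^8
= 256 pixel values


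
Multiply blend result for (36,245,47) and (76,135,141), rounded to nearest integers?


Multiply: C = A×B/255, rounded to nearest integer
R: 36×76/255 = 2736/255 ≈ 10.729 → 11
G: 245×135/255 = 33075/255 ≈ 129.706 → 130
B: 47×141/255 = 6627/255 ≈ 25.988 → 26
= RGB(11, 130, 26)


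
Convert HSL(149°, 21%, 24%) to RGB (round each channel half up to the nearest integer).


H=149°, S=0.21, L=0.24
C = (1-|2L-1|)×S = (1-|-0.52|)×0.21 = 0.1008
H' = H/60 = 149/60 ≈ 2.4833; X = C×(1-|H' mod 2 - 1|) = 0.04872
m = L - C/2 = 0.24 - 0.0504 = 0.1896
Sector ⌊H'⌋ = 2 → (R',G',B') = (0.0, 0.1008, 0.04872)
RGB = ((R'+m)×255, (G'+m)×255, (B'+m)×255) = (48.348, 74.052, 60.7716)
Round half up → RGB(48, 74, 61)


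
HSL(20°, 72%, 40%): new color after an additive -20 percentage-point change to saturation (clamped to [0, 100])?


Original S = 72%
Adjustment = -20 percentage points
New S = 72 + (-20) = 52
Clamp to [0, 100] → 52
= HSL(20°, 52%, 40%)


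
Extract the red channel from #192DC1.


Color: #192DC1
R = 19 = 25
G = 2D = 45
B = C1 = 193
Red = 25


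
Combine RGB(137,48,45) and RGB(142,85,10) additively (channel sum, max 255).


Additive: each channel = min(255, C₁+C₂)
R: 137+142 = 279 → 255
G: 48+85 = 133 → 133
B: 45+10 = 55 → 55
= RGB(255, 133, 55)


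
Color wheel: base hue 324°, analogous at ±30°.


Base hue: 324°
Left analog: (324 - 30) mod 360 = 294°
Right analog: (324 + 30) mod 360 = 354°
Analogous hues = 294° and 354°


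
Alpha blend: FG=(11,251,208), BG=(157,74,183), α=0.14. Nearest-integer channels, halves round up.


C = α×F + (1-α)×B, with 1-α = 0.86
R: 0.14×11 + 0.86×157 = 1.54 + 135.02 = 136.56 → 137
G: 0.14×251 + 0.86×74 = 35.14 + 63.64 = 98.78 → 99
B: 0.14×208 + 0.86×183 = 29.12 + 157.38 = 186.50 → 187
= RGB(137, 99, 187)


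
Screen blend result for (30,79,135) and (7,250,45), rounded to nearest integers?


Screen: C = 255 - (255-A)×(255-B)/255, rounded to nearest integer
R: 255 - (255-30)×(255-7)/255 = 255 - 55800/255 ≈ 255 - 218.824 = 36.176 → 36
G: 255 - (255-79)×(255-250)/255 = 255 - 880/255 ≈ 255 - 3.451 = 251.549 → 252
B: 255 - (255-135)×(255-45)/255 = 255 - 25200/255 ≈ 255 - 98.824 = 156.176 → 156
= RGB(36, 252, 156)


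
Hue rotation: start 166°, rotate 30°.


New hue = (H + rotation) mod 360
New hue = (166 + 30) mod 360
= 196 mod 360
= 196°


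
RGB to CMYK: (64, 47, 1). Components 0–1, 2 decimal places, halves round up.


R'=64/255≈0.2510, G'=47/255≈0.1843, B'=1/255≈0.0039
K = 1 - max(R',G',B') = 1 - 64/255 = 191/255 = 0.74901… → 0.75
(1-R'-K)/(1-K) simplifies to (max-R)/max with max = 64:
C = (64-64)/64 = 0/64 = 0 → 0.00
M = (64-47)/64 = 17/64 = 0.26562… → 0.27
Y = (64-1)/64 = 63/64 = 0.98437… → 0.98
= CMYK(0.00, 0.27, 0.98, 0.75)


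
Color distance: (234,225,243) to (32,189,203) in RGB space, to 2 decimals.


d = √[(R₁-R₂)² + (G₁-G₂)² + (B₁-B₂)²]
d = √[(234-32)² + (225-189)² + (243-203)²]
d = √[40804 + 1296 + 1600]
d = √43700
d ≈ 209.05


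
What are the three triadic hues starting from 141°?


Triadic: equally spaced at 120° intervals
H1 = 141°
H2 = (141 + 120) mod 360 = 261°
H3 = (141 + 240) mod 360 = 21°
Triadic = 141°, 261°, 21°


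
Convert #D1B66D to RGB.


D1 → 209 (R)
B6 → 182 (G)
6D → 109 (B)
= RGB(209, 182, 109)


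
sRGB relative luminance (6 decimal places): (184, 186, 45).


Linearize each channel (sRGB transfer function): c = v/255; c_lin = c/12.92 if c ≤ 0.04045, else ((c+0.055)/1.055)^2.4
  R: 184/255 ≈ 0.721569 > 0.04045 → ((0.721569+0.055)/1.055)^2.4 ≈ 0.479320
  G: 186/255 ≈ 0.729412 > 0.04045 → ((0.729412+0.055)/1.055)^2.4 ≈ 0.491021
  B: 45/255 ≈ 0.176471 > 0.04045 → ((0.176471+0.055)/1.055)^2.4 ≈ 0.026241
R_lin = 0.479320, G_lin = 0.491021, B_lin = 0.026241
L = 0.2126×R + 0.7152×G + 0.0722×B
L = 0.2126×0.479320 + 0.7152×0.491021 + 0.0722×0.026241
L ≈ 0.454976


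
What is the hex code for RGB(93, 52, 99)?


R = 93 → 5D (hex)
G = 52 → 34 (hex)
B = 99 → 63 (hex)
Hex = #5D3463


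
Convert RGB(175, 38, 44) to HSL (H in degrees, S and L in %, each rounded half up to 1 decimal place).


Normalize: R'=175/255≈0.6863, G'=38/255≈0.1490, B'=44/255≈0.1725
Max=175/255, Min=38/255, Δ=Max-Min=137/255
L = (Max+Min)/2 = (175+38)/510 = 213/510 = 0.41764… → L = 41.8%
L ≤ 0.5 → S = Δ/(Max+Min) = 137/(175+38) = 137/213 = 0.64319… → S = 64.3%
(the 1/255 factors cancel in S and H, so raw channel differences can be used)
Max is R' → H = 60 × (((G-B)/Δ) mod 6) = 60 × (((38-44)/137) mod 6)
  (-6)/137 = -0.0437…; negative, so add 6 → 5.9562…
  H = 60 × 5.9562… = 357.372…° → H = 357.4°
= HSL(357.4°, 64.3%, 41.8%)


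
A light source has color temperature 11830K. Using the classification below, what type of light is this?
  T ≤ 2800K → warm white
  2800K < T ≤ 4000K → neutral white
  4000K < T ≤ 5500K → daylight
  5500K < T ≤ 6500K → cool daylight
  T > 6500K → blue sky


Temperature: 11830K
11830K > 6500K → blue sky
Classification: blue sky


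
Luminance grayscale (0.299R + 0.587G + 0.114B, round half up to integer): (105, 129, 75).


Gray = 0.299×R + 0.587×G + 0.114×B
Gray = 0.299×105 + 0.587×129 + 0.114×75
Gray = 31.395 + 75.723 + 8.550
Gray = 115.668 → round half up → 116
Gray = 116


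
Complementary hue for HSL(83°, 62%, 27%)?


Complement = opposite side of color wheel = hue + 180°
H' = (83 + 180) mod 360 = 263°
S and L unchanged.
= HSL(263°, 62%, 27%)


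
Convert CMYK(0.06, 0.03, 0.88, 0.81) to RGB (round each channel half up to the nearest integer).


R = 255 × (1-C) × (1-K) = 255 × 0.94 × 0.19 = 45.543 → 46
G = 255 × (1-M) × (1-K) = 255 × 0.97 × 0.19 = 46.9965 → 47
B = 255 × (1-Y) × (1-K) = 255 × 0.12 × 0.19 = 5.814 → 6
= RGB(46, 47, 6)


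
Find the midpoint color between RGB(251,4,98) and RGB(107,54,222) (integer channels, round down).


Midpoint: each channel = ⌊(C₁+C₂)/2⌋
R: ⌊(251+107)/2⌋ = 179
G: ⌊(4+54)/2⌋ = 29
B: ⌊(98+222)/2⌋ = 160
= RGB(179, 29, 160)


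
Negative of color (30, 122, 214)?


Invert: (255-R, 255-G, 255-B)
R: 255-30 = 225
G: 255-122 = 133
B: 255-214 = 41
= RGB(225, 133, 41)


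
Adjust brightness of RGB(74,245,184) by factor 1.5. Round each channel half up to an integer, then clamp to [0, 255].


Multiply each channel by 1.5, round half up, clamp to [0, 255]
R: 74×1.5 = 111
G: 245×1.5 = 367.5 → round → 368 → clamp → 255
B: 184×1.5 = 276 → clamp → 255
= RGB(111, 255, 255)


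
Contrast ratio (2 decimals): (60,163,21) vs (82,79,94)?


Linearize each sRGB channel c=v/255: c/12.92 if c ≤ 0.04045 else ((c+0.055)/1.055)^2.4
L = 0.2126×R_lin + 0.7152×G_lin + 0.0722×B_lin
Color 1 (60,163,21):
  R=60: 60/255≈0.2353 > 0.04045 → ((0.2353+0.055)/1.055)^2.4 ≈ 0.04519
  G=163: 163/255≈0.6392 > 0.04045 → ((0.6392+0.055)/1.055)^2.4 ≈ 0.36625
  B=21: 21/255≈0.0824 > 0.04045 → ((0.0824+0.055)/1.055)^2.4 ≈ 0.00750
  L1 = 0.2126×0.04519 + 0.7152×0.36625 + 0.0722×0.00750 ≈ 0.27209
Color 2 (82,79,94):
  R=82: 82/255≈0.3216 > 0.04045 → ((0.3216+0.055)/1.055)^2.4 ≈ 0.08438
  G=79: 79/255≈0.3098 > 0.04045 → ((0.3098+0.055)/1.055)^2.4 ≈ 0.07819
  B=94: 94/255≈0.3686 > 0.04045 → ((0.3686+0.055)/1.055)^2.4 ≈ 0.11193
  L2 = 0.2126×0.08438 + 0.7152×0.07819 + 0.0722×0.11193 ≈ 0.08194
Lighter = 0.27209, Darker = 0.08194
Ratio = (L_lighter + 0.05) / (L_darker + 0.05)
Ratio = (0.27209 + 0.05) / (0.08194 + 0.05) = 0.32209 / 0.13194 ≈ 2.4412
Ratio ≈ 2.44:1


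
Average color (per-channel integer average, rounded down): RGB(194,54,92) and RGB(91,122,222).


Midpoint: each channel = ⌊(C₁+C₂)/2⌋
R: ⌊(194+91)/2⌋ = 142
G: ⌊(54+122)/2⌋ = 88
B: ⌊(92+222)/2⌋ = 157
= RGB(142, 88, 157)


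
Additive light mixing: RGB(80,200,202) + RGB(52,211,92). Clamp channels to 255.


Additive: each channel = min(255, C₁+C₂)
R: 80+52 = 132 → 132
G: 200+211 = 411 → 255
B: 202+92 = 294 → 255
= RGB(132, 255, 255)


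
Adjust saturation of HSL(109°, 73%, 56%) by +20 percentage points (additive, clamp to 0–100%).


Original S = 73%
Adjustment = +20 percentage points
New S = 73 + (20) = 93
Clamp to [0, 100] → 93
= HSL(109°, 93%, 56%)


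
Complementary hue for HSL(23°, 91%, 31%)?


Complement = opposite side of color wheel = hue + 180°
H' = (23 + 180) mod 360 = 203°
S and L unchanged.
= HSL(203°, 91%, 31%)


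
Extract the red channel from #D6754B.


Color: #D6754B
R = D6 = 214
G = 75 = 117
B = 4B = 75
Red = 214


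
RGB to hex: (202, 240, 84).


R = 202 → CA (hex)
G = 240 → F0 (hex)
B = 84 → 54 (hex)
Hex = #CAF054


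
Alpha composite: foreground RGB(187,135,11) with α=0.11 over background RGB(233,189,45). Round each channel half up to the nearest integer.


C = α×F + (1-α)×B, with 1-α = 0.89
R: 0.11×187 + 0.89×233 = 20.57 + 207.37 = 227.94 → 228
G: 0.11×135 + 0.89×189 = 14.85 + 168.21 = 183.06 → 183
B: 0.11×11 + 0.89×45 = 1.21 + 40.05 = 41.26 → 41
= RGB(228, 183, 41)


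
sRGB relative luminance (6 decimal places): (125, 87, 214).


Linearize each channel (sRGB transfer function): c = v/255; c_lin = c/12.92 if c ≤ 0.04045, else ((c+0.055)/1.055)^2.4
  R: 125/255 ≈ 0.490196 > 0.04045 → ((0.490196+0.055)/1.055)^2.4 ≈ 0.205079
  G: 87/255 ≈ 0.341176 > 0.04045 → ((0.341176+0.055)/1.055)^2.4 ≈ 0.095307
  B: 214/255 ≈ 0.839216 > 0.04045 → ((0.839216+0.055)/1.055)^2.4 ≈ 0.672443
R_lin = 0.205079, G_lin = 0.095307, B_lin = 0.672443
L = 0.2126×R + 0.7152×G + 0.0722×B
L = 0.2126×0.205079 + 0.7152×0.095307 + 0.0722×0.672443
L ≈ 0.160314


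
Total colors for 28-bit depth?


Colors = 2^bits = 2^28
= 268,435,456 colors


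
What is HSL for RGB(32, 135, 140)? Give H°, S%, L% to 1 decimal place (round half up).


Normalize: R'=32/255≈0.1255, G'=135/255≈0.5294, B'=140/255≈0.5490
Max=140/255, Min=32/255, Δ=Max-Min=108/255
L = (Max+Min)/2 = (140+32)/510 = 172/510 = 0.33725… → L = 33.7%
L ≤ 0.5 → S = Δ/(Max+Min) = 108/(140+32) = 108/172 = 0.62790… → S = 62.8%
(the 1/255 factors cancel in S and H, so raw channel differences can be used)
Max is B' → H = 60 × ((R-G)/Δ + 4) = 60 × ((32-135)/108 + 4)
  -103/108 + 4 = -0.9537… + 4 = 3.0462…
  H = 60 × 3.0462… = 182.777…° → H = 182.8°
= HSL(182.8°, 62.8%, 33.7%)


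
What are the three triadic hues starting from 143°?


Triadic: equally spaced at 120° intervals
H1 = 143°
H2 = (143 + 120) mod 360 = 263°
H3 = (143 + 240) mod 360 = 23°
Triadic = 143°, 263°, 23°


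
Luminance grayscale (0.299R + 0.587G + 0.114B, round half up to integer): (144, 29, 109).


Gray = 0.299×R + 0.587×G + 0.114×B
Gray = 0.299×144 + 0.587×29 + 0.114×109
Gray = 43.056 + 17.023 + 12.426
Gray = 72.505 → round half up → 73
Gray = 73


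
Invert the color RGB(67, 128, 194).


Invert: (255-R, 255-G, 255-B)
R: 255-67 = 188
G: 255-128 = 127
B: 255-194 = 61
= RGB(188, 127, 61)


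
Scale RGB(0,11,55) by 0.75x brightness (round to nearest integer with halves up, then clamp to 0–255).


Multiply each channel by 0.75, round half up, clamp to [0, 255]
R: 0×0.75 = 0
G: 11×0.75 = 8.25 → round → 8
B: 55×0.75 = 41.25 → round → 41
= RGB(0, 8, 41)


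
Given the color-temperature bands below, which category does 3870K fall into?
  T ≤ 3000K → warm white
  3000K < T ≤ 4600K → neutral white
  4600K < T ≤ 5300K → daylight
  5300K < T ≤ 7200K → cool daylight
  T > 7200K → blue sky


Temperature: 3870K
3000K < 3870K ≤ 4600K → neutral white
Classification: neutral white


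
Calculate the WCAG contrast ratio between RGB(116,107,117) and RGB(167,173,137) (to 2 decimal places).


Linearize each sRGB channel c=v/255: c/12.92 if c ≤ 0.04045 else ((c+0.055)/1.055)^2.4
L = 0.2126×R_lin + 0.7152×G_lin + 0.0722×B_lin
Color 1 (116,107,117):
  R=116: 116/255≈0.4549 > 0.04045 → ((0.4549+0.055)/1.055)^2.4 ≈ 0.17465
  G=107: 107/255≈0.4196 > 0.04045 → ((0.4196+0.055)/1.055)^2.4 ≈ 0.14703
  B=117: 117/255≈0.4588 > 0.04045 → ((0.4588+0.055)/1.055)^2.4 ≈ 0.17789
  L1 = 0.2126×0.17465 + 0.7152×0.14703 + 0.0722×0.17789 ≈ 0.15513
Color 2 (167,173,137):
  R=167: 167/255≈0.6549 > 0.04045 → ((0.6549+0.055)/1.055)^2.4 ≈ 0.38643
  G=173: 173/255≈0.6784 > 0.04045 → ((0.6784+0.055)/1.055)^2.4 ≈ 0.41789
  B=137: 137/255≈0.5373 > 0.04045 → ((0.5373+0.055)/1.055)^2.4 ≈ 0.25016
  L2 = 0.2126×0.38643 + 0.7152×0.41789 + 0.0722×0.25016 ≈ 0.39909
Lighter = 0.39909, Darker = 0.15513
Ratio = (L_lighter + 0.05) / (L_darker + 0.05)
Ratio = (0.39909 + 0.05) / (0.15513 + 0.05) = 0.44909 / 0.20513 ≈ 2.1893
Ratio ≈ 2.19:1


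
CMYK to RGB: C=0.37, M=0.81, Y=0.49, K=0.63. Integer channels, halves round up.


R = 255 × (1-C) × (1-K) = 255 × 0.63 × 0.37 = 59.4405 → 59
G = 255 × (1-M) × (1-K) = 255 × 0.19 × 0.37 = 17.9265 → 18
B = 255 × (1-Y) × (1-K) = 255 × 0.51 × 0.37 = 48.1185 → 48
= RGB(59, 18, 48)


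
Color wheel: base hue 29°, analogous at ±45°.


Base hue: 29°
Left analog: (29 - 45) mod 360 = 344°
Right analog: (29 + 45) mod 360 = 74°
Analogous hues = 344° and 74°


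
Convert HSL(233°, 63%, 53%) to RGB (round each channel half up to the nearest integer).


H=233°, S=0.63, L=0.53
C = (1-|2L-1|)×S = (1-|0.06|)×0.63 = 0.5922
H' = H/60 = 233/60 ≈ 3.8833; X = C×(1-|H' mod 2 - 1|) = 0.06909
m = L - C/2 = 0.53 - 0.2961 = 0.2339
Sector ⌊H'⌋ = 3 → (R',G',B') = (0.0, 0.06909, 0.5922)
RGB = ((R'+m)×255, (G'+m)×255, (B'+m)×255) = (59.6445, 77.26245, 210.6555)
Round half up → RGB(60, 77, 211)


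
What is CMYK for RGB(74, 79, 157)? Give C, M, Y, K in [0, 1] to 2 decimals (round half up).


R'=74/255≈0.2902, G'=79/255≈0.3098, B'=157/255≈0.6157
K = 1 - max(R',G',B') = 1 - 157/255 = 98/255 = 0.38431… → 0.38
(1-R'-K)/(1-K) simplifies to (max-R)/max with max = 157:
C = (157-74)/157 = 83/157 = 0.52866… → 0.53
M = (157-79)/157 = 78/157 = 0.49681… → 0.50
Y = (157-157)/157 = 0/157 = 0 → 0.00
= CMYK(0.53, 0.50, 0.00, 0.38)


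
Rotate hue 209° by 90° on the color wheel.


New hue = (H + rotation) mod 360
New hue = (209 + 90) mod 360
= 299 mod 360
= 299°


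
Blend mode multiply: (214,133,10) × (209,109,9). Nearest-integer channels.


Multiply: C = A×B/255, rounded to nearest integer
R: 214×209/255 = 44726/255 ≈ 175.396 → 175
G: 133×109/255 = 14497/255 ≈ 56.851 → 57
B: 10×9/255 = 90/255 ≈ 0.353 → 0
= RGB(175, 57, 0)


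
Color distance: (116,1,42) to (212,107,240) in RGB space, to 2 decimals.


d = √[(R₁-R₂)² + (G₁-G₂)² + (B₁-B₂)²]
d = √[(116-212)² + (1-107)² + (42-240)²]
d = √[9216 + 11236 + 39204]
d = √59656
d ≈ 244.25


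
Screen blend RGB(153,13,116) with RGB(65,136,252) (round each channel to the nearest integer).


Screen: C = 255 - (255-A)×(255-B)/255, rounded to nearest integer
R: 255 - (255-153)×(255-65)/255 = 255 - 19380/255 ≈ 255 - 76.000 = 179.000 → 179
G: 255 - (255-13)×(255-136)/255 = 255 - 28798/255 ≈ 255 - 112.933 = 142.067 → 142
B: 255 - (255-116)×(255-252)/255 = 255 - 417/255 ≈ 255 - 1.635 = 253.365 → 253
= RGB(179, 142, 253)


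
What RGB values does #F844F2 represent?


F8 → 248 (R)
44 → 68 (G)
F2 → 242 (B)
= RGB(248, 68, 242)


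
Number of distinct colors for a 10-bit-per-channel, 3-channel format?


Total bits = 10 bits/channel × 3 channels = 30 bits
Distinct colors = 2^30
= 1,073,741,824 colors


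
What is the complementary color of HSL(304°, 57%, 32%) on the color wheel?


Complement = opposite side of color wheel = hue + 180°
H' = (304 + 180) mod 360 = 124°
S and L unchanged.
= HSL(124°, 57%, 32%)


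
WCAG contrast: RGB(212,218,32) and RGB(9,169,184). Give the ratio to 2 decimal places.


Linearize each sRGB channel c=v/255: c/12.92 if c ≤ 0.04045 else ((c+0.055)/1.055)^2.4
L = 0.2126×R_lin + 0.7152×G_lin + 0.0722×B_lin
Color 1 (212,218,32):
  R=212: 212/255≈0.8314 > 0.04045 → ((0.8314+0.055)/1.055)^2.4 ≈ 0.65837
  G=218: 218/255≈0.8549 > 0.04045 → ((0.8549+0.055)/1.055)^2.4 ≈ 0.70110
  B=32: 32/255≈0.1255 > 0.04045 → ((0.1255+0.055)/1.055)^2.4 ≈ 0.01444
  L1 = 0.2126×0.65837 + 0.7152×0.70110 + 0.0722×0.01444 ≈ 0.64244
Color 2 (9,169,184):
  R=9: 9/255≈0.0353 ≤ 0.04045 → 0.0353/12.92 ≈ 0.00273
  G=169: 169/255≈0.6627 > 0.04045 → ((0.6627+0.055)/1.055)^2.4 ≈ 0.39676
  B=184: 184/255≈0.7216 > 0.04045 → ((0.7216+0.055)/1.055)^2.4 ≈ 0.47932
  L2 = 0.2126×0.00273 + 0.7152×0.39676 + 0.0722×0.47932 ≈ 0.31895
Lighter = 0.64244, Darker = 0.31895
Ratio = (L_lighter + 0.05) / (L_darker + 0.05)
Ratio = (0.64244 + 0.05) / (0.31895 + 0.05) = 0.69244 / 0.36895 ≈ 1.8768
Ratio ≈ 1.88:1


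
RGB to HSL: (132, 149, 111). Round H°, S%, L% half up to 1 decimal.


Normalize: R'=132/255≈0.5176, G'=149/255≈0.5843, B'=111/255≈0.4353
Max=149/255, Min=111/255, Δ=Max-Min=38/255
L = (Max+Min)/2 = (149+111)/510 = 260/510 = 0.50980… → L = 51.0%
L > 0.5 → S = Δ/(2-Max-Min) = 38/(510-149-111) = 38/250 = 0.152 → S = 15.2%
(the 1/255 factors cancel in S and H, so raw channel differences can be used)
Max is G' → H = 60 × ((B-R)/Δ + 2) = 60 × ((111-132)/38 + 2)
  -21/38 + 2 = -0.5526… + 2 = 1.4473…
  H = 60 × 1.4473… = 86.842…° → H = 86.8°
= HSL(86.8°, 15.2%, 51.0%)


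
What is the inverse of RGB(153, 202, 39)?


Invert: (255-R, 255-G, 255-B)
R: 255-153 = 102
G: 255-202 = 53
B: 255-39 = 216
= RGB(102, 53, 216)


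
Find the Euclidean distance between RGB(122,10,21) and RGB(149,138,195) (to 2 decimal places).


d = √[(R₁-R₂)² + (G₁-G₂)² + (B₁-B₂)²]
d = √[(122-149)² + (10-138)² + (21-195)²]
d = √[729 + 16384 + 30276]
d = √47389
d ≈ 217.69


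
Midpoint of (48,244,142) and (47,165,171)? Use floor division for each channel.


Midpoint: each channel = ⌊(C₁+C₂)/2⌋
R: ⌊(48+47)/2⌋ = 47
G: ⌊(244+165)/2⌋ = 204
B: ⌊(142+171)/2⌋ = 156
= RGB(47, 204, 156)


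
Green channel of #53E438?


Color: #53E438
R = 53 = 83
G = E4 = 228
B = 38 = 56
Green = 228


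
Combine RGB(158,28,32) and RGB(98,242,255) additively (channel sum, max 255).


Additive: each channel = min(255, C₁+C₂)
R: 158+98 = 256 → 255
G: 28+242 = 270 → 255
B: 32+255 = 287 → 255
= RGB(255, 255, 255)


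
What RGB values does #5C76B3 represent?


5C → 92 (R)
76 → 118 (G)
B3 → 179 (B)
= RGB(92, 118, 179)


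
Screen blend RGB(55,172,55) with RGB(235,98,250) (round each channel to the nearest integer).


Screen: C = 255 - (255-A)×(255-B)/255, rounded to nearest integer
R: 255 - (255-55)×(255-235)/255 = 255 - 4000/255 ≈ 255 - 15.686 = 239.314 → 239
G: 255 - (255-172)×(255-98)/255 = 255 - 13031/255 ≈ 255 - 51.102 = 203.898 → 204
B: 255 - (255-55)×(255-250)/255 = 255 - 1000/255 ≈ 255 - 3.922 = 251.078 → 251
= RGB(239, 204, 251)


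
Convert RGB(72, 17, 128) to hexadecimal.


R = 72 → 48 (hex)
G = 17 → 11 (hex)
B = 128 → 80 (hex)
Hex = #481180


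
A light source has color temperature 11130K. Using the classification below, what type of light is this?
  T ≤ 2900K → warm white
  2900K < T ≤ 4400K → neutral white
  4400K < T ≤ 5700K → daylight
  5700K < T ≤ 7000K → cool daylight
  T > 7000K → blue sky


Temperature: 11130K
11130K > 7000K → blue sky
Classification: blue sky


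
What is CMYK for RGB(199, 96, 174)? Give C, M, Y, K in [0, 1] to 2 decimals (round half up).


R'=199/255≈0.7804, G'=96/255≈0.3765, B'=174/255≈0.6824
K = 1 - max(R',G',B') = 1 - 199/255 = 56/255 = 0.21960… → 0.22
(1-R'-K)/(1-K) simplifies to (max-R)/max with max = 199:
C = (199-199)/199 = 0/199 = 0 → 0.00
M = (199-96)/199 = 103/199 = 0.51758… → 0.52
Y = (199-174)/199 = 25/199 = 0.12562… → 0.13
= CMYK(0.00, 0.52, 0.13, 0.22)


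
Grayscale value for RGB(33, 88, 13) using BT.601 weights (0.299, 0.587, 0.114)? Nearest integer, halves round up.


Gray = 0.299×R + 0.587×G + 0.114×B
Gray = 0.299×33 + 0.587×88 + 0.114×13
Gray = 9.867 + 51.656 + 1.482
Gray = 63.005 → round half up → 63
Gray = 63


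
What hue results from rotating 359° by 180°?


New hue = (H + rotation) mod 360
New hue = (359 + 180) mod 360
= 539 mod 360
= 179°


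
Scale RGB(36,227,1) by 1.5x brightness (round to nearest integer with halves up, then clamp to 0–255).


Multiply each channel by 1.5, round half up, clamp to [0, 255]
R: 36×1.5 = 54
G: 227×1.5 = 340.5 → round → 341 → clamp → 255
B: 1×1.5 = 1.5 → round → 2
= RGB(54, 255, 2)


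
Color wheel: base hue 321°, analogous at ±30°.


Base hue: 321°
Left analog: (321 - 30) mod 360 = 291°
Right analog: (321 + 30) mod 360 = 351°
Analogous hues = 291° and 351°


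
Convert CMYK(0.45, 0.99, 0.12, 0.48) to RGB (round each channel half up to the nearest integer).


R = 255 × (1-C) × (1-K) = 255 × 0.55 × 0.52 = 72.93 → 73
G = 255 × (1-M) × (1-K) = 255 × 0.01 × 0.52 = 1.326 → 1
B = 255 × (1-Y) × (1-K) = 255 × 0.88 × 0.52 = 116.688 → 117
= RGB(73, 1, 117)


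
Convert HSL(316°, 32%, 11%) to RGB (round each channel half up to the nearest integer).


H=316°, S=0.32, L=0.11
C = (1-|2L-1|)×S = (1-|-0.78|)×0.32 = 0.0704
H' = H/60 = 316/60 ≈ 5.2667; X = C×(1-|H' mod 2 - 1|) ≈ 0.0516
m = L - C/2 = 0.11 - 0.0352 = 0.0748
Sector ⌊H'⌋ = 5 → (R',G',B') = (0.0704, 0.0, ≈0.0516)
RGB = ((R'+m)×255, (G'+m)×255, (B'+m)×255) = (37.026, 19.074, 32.2388)
Round half up → RGB(37, 19, 32)


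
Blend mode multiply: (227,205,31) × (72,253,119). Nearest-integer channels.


Multiply: C = A×B/255, rounded to nearest integer
R: 227×72/255 = 16344/255 ≈ 64.094 → 64
G: 205×253/255 = 51865/255 ≈ 203.392 → 203
B: 31×119/255 = 3689/255 ≈ 14.467 → 14
= RGB(64, 203, 14)
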